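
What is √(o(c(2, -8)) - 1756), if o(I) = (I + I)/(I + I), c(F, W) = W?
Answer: 3*I*√195 ≈ 41.893*I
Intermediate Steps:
o(I) = 1 (o(I) = (2*I)/((2*I)) = (2*I)*(1/(2*I)) = 1)
√(o(c(2, -8)) - 1756) = √(1 - 1756) = √(-1755) = 3*I*√195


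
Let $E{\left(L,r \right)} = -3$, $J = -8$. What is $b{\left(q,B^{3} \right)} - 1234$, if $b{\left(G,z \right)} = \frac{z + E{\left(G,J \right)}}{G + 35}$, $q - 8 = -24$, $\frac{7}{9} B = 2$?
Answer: $- \frac{8037175}{6517} \approx -1233.3$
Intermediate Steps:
$B = \frac{18}{7}$ ($B = \frac{9}{7} \cdot 2 = \frac{18}{7} \approx 2.5714$)
$q = -16$ ($q = 8 - 24 = -16$)
$b{\left(G,z \right)} = \frac{-3 + z}{35 + G}$ ($b{\left(G,z \right)} = \frac{z - 3}{G + 35} = \frac{-3 + z}{35 + G}$)
$b{\left(q,B^{3} \right)} - 1234 = \frac{-3 + \left(\frac{18}{7}\right)^{3}}{35 - 16} - 1234 = \frac{-3 + \frac{5832}{343}}{19} - 1234 = \frac{1}{19} \cdot \frac{4803}{343} - 1234 = \frac{4803}{6517} - 1234 = - \frac{8037175}{6517}$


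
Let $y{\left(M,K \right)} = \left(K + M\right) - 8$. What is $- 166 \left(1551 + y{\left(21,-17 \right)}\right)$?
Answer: $-256802$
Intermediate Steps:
$y{\left(M,K \right)} = -8 + K + M$
$- 166 \left(1551 + y{\left(21,-17 \right)}\right) = - 166 \left(1551 - 4\right) = \left(-166\right) 1547 = -256802$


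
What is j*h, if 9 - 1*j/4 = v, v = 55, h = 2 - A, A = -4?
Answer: -1104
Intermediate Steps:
h = 6 (h = 2 - 1*(-4) = 2 + 4 = 6)
j = -184 (j = 36 - 4*55 = 36 - 220 = -184)
j*h = -184*6 = -1104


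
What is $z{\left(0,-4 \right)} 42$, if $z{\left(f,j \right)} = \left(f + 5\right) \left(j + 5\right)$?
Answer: $210$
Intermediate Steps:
$z{\left(f,j \right)} = \left(5 + f\right) \left(5 + j\right)$
$z{\left(0,-4 \right)} 42 = \left(25 + 5 \cdot 0 + 5 \left(-4\right) + 0 \left(-4\right)\right) 42 = \left(25 + 0 - 20 + 0\right) 42 = 5 \cdot 42 = 210$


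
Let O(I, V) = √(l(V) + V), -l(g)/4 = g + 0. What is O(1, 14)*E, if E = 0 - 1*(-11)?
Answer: 11*I*√42 ≈ 71.288*I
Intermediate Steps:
l(g) = -4*g (l(g) = -4*(g + 0) = -4*g)
O(I, V) = √3*√(-V) (O(I, V) = √(-4*V + V) = √(-3*V) = √3*√(-V))
E = 11 (E = 0 + 11 = 11)
O(1, 14)*E = (√3*√(-1*14))*11 = (√3*√(-14))*11 = (√3*(I*√14))*11 = (I*√42)*11 = 11*I*√42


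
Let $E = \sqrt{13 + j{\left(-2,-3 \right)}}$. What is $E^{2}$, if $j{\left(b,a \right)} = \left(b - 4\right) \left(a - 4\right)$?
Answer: $55$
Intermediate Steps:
$j{\left(b,a \right)} = \left(-4 + a\right) \left(-4 + b\right)$ ($j{\left(b,a \right)} = \left(-4 + b\right) \left(-4 + a\right) = \left(-4 + a\right) \left(-4 + b\right)$)
$E = \sqrt{55}$ ($E = \sqrt{13 - -42} = \sqrt{13 + \left(16 + 12 + 8 + 6\right)} = \sqrt{13 + 42} = \sqrt{55} \approx 7.4162$)
$E^{2} = \left(\sqrt{55}\right)^{2} = 55$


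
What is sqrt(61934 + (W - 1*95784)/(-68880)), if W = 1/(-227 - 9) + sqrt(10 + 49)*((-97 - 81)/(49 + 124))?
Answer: sqrt(7653523074749174321475 + 1845879199080*sqrt(59))/351529080 ≈ 248.87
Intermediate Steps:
W = -1/236 - 178*sqrt(59)/173 (W = 1/(-236) + sqrt(59)*(-178/173) = -1/236 + sqrt(59)*(-178*1/173) = -1/236 + sqrt(59)*(-178/173) = -1/236 - 178*sqrt(59)/173 ≈ -7.9074)
sqrt(61934 + (W - 1*95784)/(-68880)) = sqrt(61934 + ((-1/236 - 178*sqrt(59)/173) - 1*95784)/(-68880)) = sqrt(61934 + ((-1/236 - 178*sqrt(59)/173) - 95784)*(-1/68880)) = sqrt(61934 + (-22605025/236 - 178*sqrt(59)/173)*(-1/68880)) = sqrt(61934 + (4521005/3251136 + 89*sqrt(59)/5958120)) = sqrt(201360378029/3251136 + 89*sqrt(59)/5958120)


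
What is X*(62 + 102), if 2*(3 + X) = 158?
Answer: 12464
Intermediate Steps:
X = 76 (X = -3 + (½)*158 = -3 + 79 = 76)
X*(62 + 102) = 76*(62 + 102) = 76*164 = 12464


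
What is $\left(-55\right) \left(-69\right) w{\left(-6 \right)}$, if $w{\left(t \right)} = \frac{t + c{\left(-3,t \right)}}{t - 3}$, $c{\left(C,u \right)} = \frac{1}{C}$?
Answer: $\frac{24035}{9} \approx 2670.6$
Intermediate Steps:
$w{\left(t \right)} = \frac{- \frac{1}{3} + t}{-3 + t}$ ($w{\left(t \right)} = \frac{t + \frac{1}{-3}}{t - 3} = \frac{t - \frac{1}{3}}{-3 + t} = \frac{- \frac{1}{3} + t}{-3 + t}$)
$\left(-55\right) \left(-69\right) w{\left(-6 \right)} = \left(-55\right) \left(-69\right) \frac{- \frac{1}{3} - 6}{-3 - 6} = 3795 \frac{1}{-9} \left(- \frac{19}{3}\right) = 3795 \left(\left(- \frac{1}{9}\right) \left(- \frac{19}{3}\right)\right) = 3795 \cdot \frac{19}{27} = \frac{24035}{9}$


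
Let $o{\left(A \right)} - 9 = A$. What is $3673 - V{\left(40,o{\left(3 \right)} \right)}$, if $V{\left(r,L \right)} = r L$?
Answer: $3193$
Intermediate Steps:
$o{\left(A \right)} = 9 + A$
$V{\left(r,L \right)} = L r$
$3673 - V{\left(40,o{\left(3 \right)} \right)} = 3673 - \left(9 + 3\right) 40 = 3673 - 12 \cdot 40 = 3673 - 480 = 3193$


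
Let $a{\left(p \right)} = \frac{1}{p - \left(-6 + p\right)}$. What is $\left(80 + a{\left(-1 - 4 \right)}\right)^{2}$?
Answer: $\frac{231361}{36} \approx 6426.7$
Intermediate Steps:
$a{\left(p \right)} = \frac{1}{6}$
$\left(80 + a{\left(-1 - 4 \right)}\right)^{2} = \left(80 + \frac{1}{6}\right)^{2} = \left(\frac{481}{6}\right)^{2} = \frac{231361}{36}$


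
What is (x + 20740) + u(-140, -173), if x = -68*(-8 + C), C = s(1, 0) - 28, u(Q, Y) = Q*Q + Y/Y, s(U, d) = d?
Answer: 42789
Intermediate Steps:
u(Q, Y) = 1 + Q² (u(Q, Y) = Q² + 1 = 1 + Q²)
C = -28 (C = 0 - 28 = -28)
x = 2448 (x = -68*(-8 - 28) = -68*(-36) = 2448)
(x + 20740) + u(-140, -173) = (2448 + 20740) + (1 + (-140)²) = 23188 + (1 + 19600) = 23188 + 19601 = 42789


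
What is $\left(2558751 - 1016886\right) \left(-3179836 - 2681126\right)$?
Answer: $-9036812174130$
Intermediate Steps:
$\left(2558751 - 1016886\right) \left(-3179836 - 2681126\right) = 1541865 \left(-5860962\right) = -9036812174130$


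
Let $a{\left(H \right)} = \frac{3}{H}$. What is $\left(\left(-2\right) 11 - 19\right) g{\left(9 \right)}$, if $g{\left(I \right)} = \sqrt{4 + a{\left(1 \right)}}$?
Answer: $- 41 \sqrt{7} \approx -108.48$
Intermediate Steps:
$g{\left(I \right)} = \sqrt{7}$ ($g{\left(I \right)} = \sqrt{4 + \frac{3}{1}} = \sqrt{4 + 3 \cdot 1} = \sqrt{4 + 3} = \sqrt{7}$)
$\left(\left(-2\right) 11 - 19\right) g{\left(9 \right)} = \left(\left(-2\right) 11 - 19\right) \sqrt{7} = \left(-22 - 19\right) \sqrt{7} = - 41 \sqrt{7}$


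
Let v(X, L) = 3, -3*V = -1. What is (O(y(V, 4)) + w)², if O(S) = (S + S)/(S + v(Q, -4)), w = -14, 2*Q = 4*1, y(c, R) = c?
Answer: 4761/25 ≈ 190.44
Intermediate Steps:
V = ⅓ (V = -⅓*(-1) = ⅓ ≈ 0.33333)
Q = 2 (Q = (4*1)/2 = (½)*4 = 2)
O(S) = 2*S/(3 + S) (O(S) = (S + S)/(S + 3) = (2*S)/(3 + S) = 2*S/(3 + S))
(O(y(V, 4)) + w)² = (2*(⅓)/(3 + ⅓) - 14)² = (2*(⅓)/(10/3) - 14)² = (2*(⅓)*(3/10) - 14)² = (⅕ - 14)² = (-69/5)² = 4761/25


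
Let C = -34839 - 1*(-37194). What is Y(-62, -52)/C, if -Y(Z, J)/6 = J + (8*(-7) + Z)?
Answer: 68/157 ≈ 0.43312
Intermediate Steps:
C = 2355 (C = -34839 + 37194 = 2355)
Y(Z, J) = 336 - 6*J - 6*Z (Y(Z, J) = -6*(J + (8*(-7) + Z)) = -6*(J + (-56 + Z)) = -6*(-56 + J + Z) = 336 - 6*J - 6*Z)
Y(-62, -52)/C = (336 - 6*(-52) - 6*(-62))/2355 = (336 + 312 + 372)*(1/2355) = 1020*(1/2355) = 68/157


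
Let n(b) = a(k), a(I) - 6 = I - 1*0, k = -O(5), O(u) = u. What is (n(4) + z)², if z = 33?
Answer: 1156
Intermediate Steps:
k = -5 (k = -1*5 = -5)
a(I) = 6 + I (a(I) = 6 + (I - 1*0) = 6 + (I + 0) = 6 + I)
n(b) = 1 (n(b) = 6 - 5 = 1)
(n(4) + z)² = (1 + 33)² = 34² = 1156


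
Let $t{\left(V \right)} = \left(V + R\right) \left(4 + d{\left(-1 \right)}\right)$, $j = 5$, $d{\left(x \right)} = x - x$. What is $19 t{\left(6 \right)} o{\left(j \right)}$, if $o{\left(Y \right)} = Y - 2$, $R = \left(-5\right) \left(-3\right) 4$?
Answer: $15048$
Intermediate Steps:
$d{\left(x \right)} = 0$
$R = 60$ ($R = 15 \cdot 4 = 60$)
$t{\left(V \right)} = 240 + 4 V$ ($t{\left(V \right)} = \left(V + 60\right) \left(4 + 0\right) = \left(60 + V\right) 4 = 240 + 4 V$)
$o{\left(Y \right)} = -2 + Y$
$19 t{\left(6 \right)} o{\left(j \right)} = 19 \left(240 + 4 \cdot 6\right) \left(-2 + 5\right) = 19 \left(240 + 24\right) 3 = 19 \cdot 264 \cdot 3 = 5016 \cdot 3 = 15048$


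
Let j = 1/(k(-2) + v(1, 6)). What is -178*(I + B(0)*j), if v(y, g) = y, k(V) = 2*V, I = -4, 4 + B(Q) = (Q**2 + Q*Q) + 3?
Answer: 1958/3 ≈ 652.67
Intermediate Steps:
B(Q) = -1 + 2*Q**2 (B(Q) = -4 + ((Q**2 + Q*Q) + 3) = -4 + ((Q**2 + Q**2) + 3) = -4 + (2*Q**2 + 3) = -4 + (3 + 2*Q**2) = -1 + 2*Q**2)
j = -1/3 (j = 1/(2*(-2) + 1) = 1/(-4 + 1) = 1/(-3) = -1/3 ≈ -0.33333)
-178*(I + B(0)*j) = -178*(-4 + (-1 + 2*0**2)*(-1/3)) = -178*(-4 + (-1 + 2*0)*(-1/3)) = -178*(-4 + (-1 + 0)*(-1/3)) = -178*(-4 - 1*(-1/3)) = -178*(-4 + 1/3) = -178*(-11/3) = 1958/3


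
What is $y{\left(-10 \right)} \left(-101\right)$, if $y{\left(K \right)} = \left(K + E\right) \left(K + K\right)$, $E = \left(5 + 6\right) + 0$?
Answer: $2020$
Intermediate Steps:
$E = 11$ ($E = 11 + 0 = 11$)
$y{\left(K \right)} = 2 K \left(11 + K\right)$ ($y{\left(K \right)} = \left(K + 11\right) \left(K + K\right) = \left(11 + K\right) 2 K = 2 K \left(11 + K\right)$)
$y{\left(-10 \right)} \left(-101\right) = 2 \left(-10\right) \left(11 - 10\right) \left(-101\right) = 2 \left(-10\right) 1 \left(-101\right) = \left(-20\right) \left(-101\right) = 2020$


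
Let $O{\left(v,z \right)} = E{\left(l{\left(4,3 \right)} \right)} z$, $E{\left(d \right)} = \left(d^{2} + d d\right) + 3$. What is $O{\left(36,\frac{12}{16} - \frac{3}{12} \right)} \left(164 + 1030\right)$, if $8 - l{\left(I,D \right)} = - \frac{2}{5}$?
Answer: $\frac{2150991}{25} \approx 86040.0$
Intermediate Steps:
$l{\left(I,D \right)} = \frac{42}{5}$ ($l{\left(I,D \right)} = 8 - - \frac{2}{5} = 8 + \frac{2}{5} = \frac{42}{5}$)
$E{\left(d \right)} = 3 + 2 d^{2}$ ($E{\left(d \right)} = \left(d^{2} + d^{2}\right) + 3 = 2 d^{2} + 3 = 3 + 2 d^{2}$)
$O{\left(v,z \right)} = \frac{3603 z}{25}$ ($O{\left(v,z \right)} = \left(3 + 2 \left(\frac{42}{5}\right)^{2}\right) z = \left(3 + 2 \cdot \frac{1764}{25}\right) z = \left(3 + \frac{3528}{25}\right) z = \frac{3603 z}{25}$)
$O{\left(36,\frac{12}{16} - \frac{3}{12} \right)} \left(164 + 1030\right) = \frac{3603 \left(\frac{12}{16} - \frac{3}{12}\right)}{25} \left(164 + 1030\right) = \frac{3603 \left(12 \cdot \frac{1}{16} - \frac{1}{4}\right)}{25} \cdot 1194 = \frac{3603 \left(\frac{3}{4} - \frac{1}{4}\right)}{25} \cdot 1194 = \frac{3603}{25} \cdot \frac{1}{2} \cdot 1194 = \frac{3603}{50} \cdot 1194 = \frac{2150991}{25}$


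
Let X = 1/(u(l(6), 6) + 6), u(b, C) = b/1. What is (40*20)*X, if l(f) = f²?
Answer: 400/21 ≈ 19.048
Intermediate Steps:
u(b, C) = b (u(b, C) = b*1 = b)
X = 1/42 (X = 1/(6² + 6) = 1/(36 + 6) = 1/42 ≈ 0.023810)
(40*20)*X = (40*20)*(1/42) = 800*(1/42) = 400/21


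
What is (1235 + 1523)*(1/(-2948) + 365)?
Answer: 1483830201/1474 ≈ 1.0067e+6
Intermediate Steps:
(1235 + 1523)*(1/(-2948) + 365) = 2758*(-1/2948 + 365) = 2758*(1076019/2948) = 1483830201/1474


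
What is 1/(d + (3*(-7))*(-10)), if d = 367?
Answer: 1/577 ≈ 0.0017331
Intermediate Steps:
1/(d + (3*(-7))*(-10)) = 1/(367 + (3*(-7))*(-10)) = 1/(367 - 21*(-10)) = 1/(367 + 210) = 1/577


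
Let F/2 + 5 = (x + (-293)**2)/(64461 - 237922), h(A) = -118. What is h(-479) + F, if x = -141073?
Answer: -22092560/173461 ≈ -127.36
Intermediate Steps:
F = -1624162/173461 (F = -10 + 2*((-141073 + (-293)**2)/(64461 - 237922)) = -10 + 2*((-141073 + 85849)/(-173461)) = -10 + 2*(-55224*(-1/173461)) = -10 + 2*(55224/173461) = -10 + 110448/173461 = -1624162/173461 ≈ -9.3633)
h(-479) + F = -118 - 1624162/173461 = -22092560/173461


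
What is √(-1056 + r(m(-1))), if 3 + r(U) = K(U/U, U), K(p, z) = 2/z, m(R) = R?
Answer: I*√1061 ≈ 32.573*I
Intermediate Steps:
r(U) = -3 + 2/U
√(-1056 + r(m(-1))) = √(-1056 + (-3 + 2/(-1))) = √(-1056 + (-3 + 2*(-1))) = √(-1056 + (-3 - 2)) = √(-1056 - 5) = √(-1061) = I*√1061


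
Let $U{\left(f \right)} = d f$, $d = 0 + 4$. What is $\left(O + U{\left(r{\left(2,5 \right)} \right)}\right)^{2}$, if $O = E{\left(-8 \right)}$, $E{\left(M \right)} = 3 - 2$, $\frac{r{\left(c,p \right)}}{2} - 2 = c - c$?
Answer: $289$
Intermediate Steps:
$d = 4$
$r{\left(c,p \right)} = 4$ ($r{\left(c,p \right)} = 4 + 2 \left(c - c\right) = 4 + 2 \cdot 0 = 4 + 0 = 4$)
$E{\left(M \right)} = 1$
$U{\left(f \right)} = 4 f$
$O = 1$
$\left(O + U{\left(r{\left(2,5 \right)} \right)}\right)^{2} = \left(1 + 4 \cdot 4\right)^{2} = \left(1 + 16\right)^{2} = 17^{2} = 289$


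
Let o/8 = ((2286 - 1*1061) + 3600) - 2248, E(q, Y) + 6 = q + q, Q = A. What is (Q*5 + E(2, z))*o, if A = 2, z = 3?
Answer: 164928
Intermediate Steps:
Q = 2
E(q, Y) = -6 + 2*q (E(q, Y) = -6 + (q + q) = -6 + 2*q)
o = 20616 (o = 8*(((2286 - 1*1061) + 3600) - 2248) = 8*(((2286 - 1061) + 3600) - 2248) = 8*((1225 + 3600) - 2248) = 8*(4825 - 2248) = 8*2577 = 20616)
(Q*5 + E(2, z))*o = (2*5 + (-6 + 2*2))*20616 = (10 + (-6 + 4))*20616 = (10 - 2)*20616 = 8*20616 = 164928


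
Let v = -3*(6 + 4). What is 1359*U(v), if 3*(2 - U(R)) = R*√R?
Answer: 2718 + 13590*I*√30 ≈ 2718.0 + 74436.0*I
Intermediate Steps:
v = -30 (v = -3*10 = -30)
U(R) = 2 - R^(3/2)/3 (U(R) = 2 - R*√R/3 = 2 - R^(3/2)/3)
1359*U(v) = 1359*(2 - (-10)*I*√30) = 1359*(2 + 10*I*√30) = 2718 + 13590*I*√30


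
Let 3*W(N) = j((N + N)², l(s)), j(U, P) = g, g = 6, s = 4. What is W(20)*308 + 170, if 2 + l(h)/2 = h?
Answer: 786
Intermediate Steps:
l(h) = -4 + 2*h
j(U, P) = 6
W(N) = 2 (W(N) = (⅓)*6 = 2)
W(20)*308 + 170 = 2*308 + 170 = 616 + 170 = 786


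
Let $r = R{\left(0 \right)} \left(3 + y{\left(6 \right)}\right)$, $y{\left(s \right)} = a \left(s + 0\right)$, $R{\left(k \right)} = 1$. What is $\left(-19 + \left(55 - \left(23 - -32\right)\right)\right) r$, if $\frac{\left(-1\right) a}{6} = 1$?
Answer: $627$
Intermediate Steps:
$a = -6$ ($a = \left(-6\right) 1 = -6$)
$y{\left(s \right)} = - 6 s$ ($y{\left(s \right)} = - 6 \left(s + 0\right) = - 6 s$)
$r = -33$ ($r = 1 \left(3 - 36\right) = 1 \left(-33\right) = -33$)
$\left(-19 + \left(55 - \left(23 - -32\right)\right)\right) r = \left(-19 + \left(55 - \left(23 - -32\right)\right)\right) \left(-33\right) = \left(-19 + \left(55 - \left(23 + 32\right)\right)\right) \left(-33\right) = \left(-19 + \left(55 - 55\right)\right) \left(-33\right) = \left(-19 + 0\right) \left(-33\right) = \left(-19\right) \left(-33\right) = 627$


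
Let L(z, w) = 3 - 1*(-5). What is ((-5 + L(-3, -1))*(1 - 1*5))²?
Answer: 144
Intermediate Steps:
L(z, w) = 8 (L(z, w) = 3 + 5 = 8)
((-5 + L(-3, -1))*(1 - 1*5))² = ((-5 + 8)*(1 - 1*5))² = (3*(1 - 5))² = (3*(-4))² = (-12)² = 144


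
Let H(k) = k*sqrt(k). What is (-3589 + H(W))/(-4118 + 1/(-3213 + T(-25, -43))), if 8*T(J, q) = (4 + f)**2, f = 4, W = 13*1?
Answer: 11502745/13198191 - 41665*sqrt(13)/13198191 ≈ 0.86016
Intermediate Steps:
W = 13
H(k) = k**(3/2)
T(J, q) = 8 (T(J, q) = (4 + 4)**2/8 = (1/8)*8**2 = (1/8)*64 = 8)
(-3589 + H(W))/(-4118 + 1/(-3213 + T(-25, -43))) = (-3589 + 13**(3/2))/(-4118 + 1/(-3213 + 8)) = (-3589 + 13*sqrt(13))/(-4118 + 1/(-3205)) = (-3589 + 13*sqrt(13))/(-4118 - 1/3205) = (-3589 + 13*sqrt(13))/(-13198191/3205) = (-3589 + 13*sqrt(13))*(-3205/13198191) = 11502745/13198191 - 41665*sqrt(13)/13198191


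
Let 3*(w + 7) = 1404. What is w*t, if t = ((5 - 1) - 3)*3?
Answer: 1383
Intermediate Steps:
w = 461 (w = -7 + (1/3)*1404 = -7 + 468 = 461)
t = 3 (t = (4 - 3)*3 = 1*3 = 3)
w*t = 461*3 = 1383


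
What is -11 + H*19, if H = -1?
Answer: -30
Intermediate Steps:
-11 + H*19 = -11 - 1*19 = -11 - 19 = -30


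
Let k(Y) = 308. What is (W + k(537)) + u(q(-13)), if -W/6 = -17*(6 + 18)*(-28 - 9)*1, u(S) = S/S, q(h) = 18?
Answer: -90267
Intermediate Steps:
u(S) = 1
W = -90576 (W = -6*(-17*(6 + 18)*(-28 - 9)) = -6*(-408*(-37)) = -6*(-17*(-888)) = -90576 ≈ -90576.)
(W + k(537)) + u(q(-13)) = (-90576 + 308) + 1 = -90268 + 1 = -90267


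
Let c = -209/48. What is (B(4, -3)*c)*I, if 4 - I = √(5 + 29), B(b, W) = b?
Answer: -209/3 + 209*√34/12 ≈ 31.889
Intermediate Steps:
c = -209/48 (c = -209*1/48 = -209/48 ≈ -4.3542)
I = 4 - √34 (I = 4 - √(5 + 29) = 4 - √34 ≈ -1.8310)
(B(4, -3)*c)*I = (4*(-209/48))*(4 - √34) = -209*(4 - √34)/12 = -209/3 + 209*√34/12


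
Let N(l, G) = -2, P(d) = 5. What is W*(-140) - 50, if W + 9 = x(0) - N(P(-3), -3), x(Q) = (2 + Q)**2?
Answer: 370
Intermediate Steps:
W = -3 (W = -9 + ((2 + 0)**2 - 1*(-2)) = -9 + (2**2 + 2) = -9 + (4 + 2) = -9 + 6 = -3)
W*(-140) - 50 = -3*(-140) - 50 = 420 - 50 = 370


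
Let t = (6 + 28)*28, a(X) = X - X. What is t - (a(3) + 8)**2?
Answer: 888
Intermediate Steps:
a(X) = 0
t = 952 (t = 34*28 = 952)
t - (a(3) + 8)**2 = 952 - (0 + 8)**2 = 952 - 1*8**2 = 952 - 1*64 = 952 - 64 = 888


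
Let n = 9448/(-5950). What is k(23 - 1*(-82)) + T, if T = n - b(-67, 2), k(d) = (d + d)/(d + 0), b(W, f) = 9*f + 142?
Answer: -474774/2975 ≈ -159.59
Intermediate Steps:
b(W, f) = 142 + 9*f
n = -4724/2975 (n = 9448*(-1/5950) = -4724/2975 ≈ -1.5879)
k(d) = 2 (k(d) = (2*d)/d = 2)
T = -480724/2975 (T = -4724/2975 - (142 + 9*2) = -4724/2975 - (142 + 18) = -4724/2975 - 1*160 = -4724/2975 - 160 = -480724/2975 ≈ -161.59)
k(23 - 1*(-82)) + T = 2 - 480724/2975 = -474774/2975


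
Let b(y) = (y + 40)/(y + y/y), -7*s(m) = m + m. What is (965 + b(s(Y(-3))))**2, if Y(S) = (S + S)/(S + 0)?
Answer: 1117249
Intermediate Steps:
Y(S) = 2 (Y(S) = (2*S)/S = 2)
s(m) = -2*m/7 (s(m) = -(m + m)/7 = -2*m/7)
b(y) = (40 + y)/(1 + y) (b(y) = (40 + y)/(y + 1) = (40 + y)/(1 + y))
(965 + b(s(Y(-3))))**2 = (965 + (40 - 2/7*2)/(1 - 2/7*2))**2 = (965 + (40 - 4/7)/(1 - 4/7))**2 = (965 + (276/7)/(3/7))**2 = (965 + (7/3)*(276/7))**2 = (965 + 92)**2 = 1057**2 = 1117249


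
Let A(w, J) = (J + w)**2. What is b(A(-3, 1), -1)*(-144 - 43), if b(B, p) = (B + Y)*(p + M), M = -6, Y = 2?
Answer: 7854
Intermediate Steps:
b(B, p) = (-6 + p)*(2 + B) (b(B, p) = (B + 2)*(p - 6) = (2 + B)*(-6 + p) = (-6 + p)*(2 + B))
b(A(-3, 1), -1)*(-144 - 43) = (-12 - 6*(1 - 3)**2 + 2*(-1) + (1 - 3)**2*(-1))*(-144 - 43) = (-12 - 6*(-2)**2 - 2 + (-2)**2*(-1))*(-187) = (-12 - 6*4 - 2 + 4*(-1))*(-187) = (-12 - 24 - 2 - 4)*(-187) = -42*(-187) = 7854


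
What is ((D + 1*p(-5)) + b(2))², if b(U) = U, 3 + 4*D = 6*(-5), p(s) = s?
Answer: 2025/16 ≈ 126.56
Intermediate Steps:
D = -33/4 (D = -¾ + (6*(-5))/4 = -¾ + (¼)*(-30) = -¾ - 15/2 = -33/4 ≈ -8.2500)
((D + 1*p(-5)) + b(2))² = ((-33/4 + 1*(-5)) + 2)² = ((-33/4 - 5) + 2)² = (-53/4 + 2)² = (-45/4)² = 2025/16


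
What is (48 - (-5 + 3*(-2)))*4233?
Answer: 249747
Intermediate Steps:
(48 - (-5 + 3*(-2)))*4233 = (48 - (-5 - 6))*4233 = (48 - 1*(-11))*4233 = (48 + 11)*4233 = 59*4233 = 249747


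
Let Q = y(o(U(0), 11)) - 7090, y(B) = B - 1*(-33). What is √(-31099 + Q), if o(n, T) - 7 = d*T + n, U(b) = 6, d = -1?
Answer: I*√38154 ≈ 195.33*I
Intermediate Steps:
o(n, T) = 7 + n - T (o(n, T) = 7 + (-T + n) = 7 + (n - T) = 7 + n - T)
y(B) = 33 + B (y(B) = B + 33 = 33 + B)
Q = -7055 (Q = (33 + (7 + 6 - 1*11)) - 7090 = (33 + (7 + 6 - 11)) - 7090 = (33 + 2) - 7090 = 35 - 7090 = -7055)
√(-31099 + Q) = √(-31099 - 7055) = √(-38154) = I*√38154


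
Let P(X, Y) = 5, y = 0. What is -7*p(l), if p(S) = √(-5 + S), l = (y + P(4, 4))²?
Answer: -14*√5 ≈ -31.305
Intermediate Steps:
l = 25 (l = (0 + 5)² = 5² = 25)
-7*p(l) = -7*√(-5 + 25) = -14*√5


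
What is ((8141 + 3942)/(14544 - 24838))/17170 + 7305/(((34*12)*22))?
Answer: 6328605573/7776911120 ≈ 0.81377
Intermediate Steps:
((8141 + 3942)/(14544 - 24838))/17170 + 7305/(((34*12)*22)) = (12083/(-10294))*(1/17170) + 7305/((408*22)) = (12083*(-1/10294))*(1/17170) + 7305/8976 = -12083/10294*1/17170 + 7305*(1/8976) = -12083/176747980 + 2435/2992 = 6328605573/7776911120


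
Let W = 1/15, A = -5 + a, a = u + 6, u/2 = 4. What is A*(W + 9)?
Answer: 408/5 ≈ 81.600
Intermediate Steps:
u = 8 (u = 2*4 = 8)
a = 14 (a = 8 + 6 = 14)
A = 9 (A = -5 + 14 = 9)
W = 1/15 ≈ 0.066667
A*(W + 9) = 9*(1/15 + 9) = 9*(136/15) = 408/5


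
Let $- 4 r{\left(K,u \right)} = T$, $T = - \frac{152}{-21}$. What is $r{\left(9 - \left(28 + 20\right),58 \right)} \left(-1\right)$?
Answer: $\frac{38}{21} \approx 1.8095$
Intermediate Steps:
$T = \frac{152}{21}$ ($T = \left(-152\right) \left(- \frac{1}{21}\right) = \frac{152}{21} \approx 7.2381$)
$r{\left(K,u \right)} = - \frac{38}{21}$ ($r{\left(K,u \right)} = \left(- \frac{1}{4}\right) \frac{152}{21} = - \frac{38}{21}$)
$r{\left(9 - \left(28 + 20\right),58 \right)} \left(-1\right) = \left(- \frac{38}{21}\right) \left(-1\right) = \frac{38}{21}$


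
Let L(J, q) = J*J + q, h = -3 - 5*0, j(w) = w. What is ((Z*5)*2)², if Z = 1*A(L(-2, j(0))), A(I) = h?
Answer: 900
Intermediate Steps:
h = -3 (h = -3 + 0 = -3)
L(J, q) = q + J² (L(J, q) = J² + q = q + J²)
A(I) = -3
Z = -3 (Z = 1*(-3) = -3)
((Z*5)*2)² = (-3*5*2)² = (-15*2)² = (-30)² = 900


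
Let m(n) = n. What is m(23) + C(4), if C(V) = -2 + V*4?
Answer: 37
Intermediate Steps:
C(V) = -2 + 4*V
m(23) + C(4) = 23 + (-2 + 4*4) = 23 + (-2 + 16) = 23 + 14 = 37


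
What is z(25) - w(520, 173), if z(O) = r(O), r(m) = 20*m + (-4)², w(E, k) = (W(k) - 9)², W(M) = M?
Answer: -26380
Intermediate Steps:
w(E, k) = (-9 + k)² (w(E, k) = (k - 9)² = (-9 + k)²)
r(m) = 16 + 20*m (r(m) = 20*m + 16 = 16 + 20*m)
z(O) = 16 + 20*O
z(25) - w(520, 173) = (16 + 20*25) - (-9 + 173)² = (16 + 500) - 1*164² = 516 - 1*26896 = 516 - 26896 = -26380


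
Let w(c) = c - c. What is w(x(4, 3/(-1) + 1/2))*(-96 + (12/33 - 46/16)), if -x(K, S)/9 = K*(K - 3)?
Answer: 0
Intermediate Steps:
x(K, S) = -9*K*(-3 + K) (x(K, S) = -9*K*(K - 3) = -9*K*(-3 + K))
w(c) = 0
w(x(4, 3/(-1) + 1/2))*(-96 + (12/33 - 46/16)) = 0*(-96 + (12/33 - 46/16)) = 0*(-96 + (12*(1/33) - 46*1/16)) = 0*(-96 + (4/11 - 23/8)) = 0*(-96 - 221/88) = 0*(-8669/88) = 0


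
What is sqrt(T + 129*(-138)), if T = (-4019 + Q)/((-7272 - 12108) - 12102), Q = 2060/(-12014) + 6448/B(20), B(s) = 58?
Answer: I*sqrt(21179095494200785878)/34492194 ≈ 133.42*I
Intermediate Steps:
Q = 19336698/174203 (Q = 2060/(-12014) + 6448/58 = 2060*(-1/12014) + 6448*(1/58) = -1030/6007 + 3224/29 = 19336698/174203 ≈ 111.00)
T = 12845003/103476582 (T = (-4019 + 19336698/174203)/((-7272 - 12108) - 12102) = -680785159/(174203*(-19380 - 12102)) = -680785159/174203/(-31482) = -680785159/174203*(-1/31482) = 12845003/103476582 ≈ 0.12413)
sqrt(T + 129*(-138)) = sqrt(12845003/103476582 + 129*(-138)) = sqrt(12845003/103476582 - 17802) = sqrt(-1842077267761/103476582) = I*sqrt(21179095494200785878)/34492194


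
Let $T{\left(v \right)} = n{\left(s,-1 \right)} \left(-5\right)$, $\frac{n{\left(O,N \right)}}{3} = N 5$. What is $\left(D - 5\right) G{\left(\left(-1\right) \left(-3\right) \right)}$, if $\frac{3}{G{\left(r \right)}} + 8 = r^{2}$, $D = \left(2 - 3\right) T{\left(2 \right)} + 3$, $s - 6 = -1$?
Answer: $-231$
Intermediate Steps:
$s = 5$ ($s = 6 - 1 = 5$)
$n{\left(O,N \right)} = 15 N$ ($n{\left(O,N \right)} = 3 N 5 = 3 \cdot 5 N = 15 N$)
$T{\left(v \right)} = 75$ ($T{\left(v \right)} = 15 \left(-1\right) \left(-5\right) = \left(-15\right) \left(-5\right) = 75$)
$D = -72$ ($D = \left(2 - 3\right) 75 + 3 = \left(-1\right) 75 + 3 = -75 + 3 = -72$)
$G{\left(r \right)} = \frac{3}{-8 + r^{2}}$
$\left(D - 5\right) G{\left(\left(-1\right) \left(-3\right) \right)} = \left(-72 - 5\right) \frac{3}{-8 + \left(\left(-1\right) \left(-3\right)\right)^{2}} = - 77 \frac{3}{-8 + 3^{2}} = - 77 \frac{3}{-8 + 9} = - 77 \cdot \frac{3}{1} = - 77 \cdot 3 \cdot 1 = \left(-77\right) 3 = -231$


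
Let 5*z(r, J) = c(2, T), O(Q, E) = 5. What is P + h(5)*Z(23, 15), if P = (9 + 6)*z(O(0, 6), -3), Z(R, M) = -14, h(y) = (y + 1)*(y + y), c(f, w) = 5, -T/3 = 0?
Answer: -825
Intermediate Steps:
T = 0 (T = -3*0 = 0)
h(y) = 2*y*(1 + y) (h(y) = (1 + y)*(2*y) = 2*y*(1 + y))
z(r, J) = 1 (z(r, J) = (1/5)*5 = 1)
P = 15 (P = (9 + 6)*1 = 15*1 = 15)
P + h(5)*Z(23, 15) = 15 + (2*5*(1 + 5))*(-14) = 15 + (2*5*6)*(-14) = 15 + 60*(-14) = 15 - 840 = -825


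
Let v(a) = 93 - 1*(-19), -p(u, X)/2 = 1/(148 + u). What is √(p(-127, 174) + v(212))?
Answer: 5*√1974/21 ≈ 10.579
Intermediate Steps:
p(u, X) = -2/(148 + u)
v(a) = 112 (v(a) = 93 + 19 = 112)
√(p(-127, 174) + v(212)) = √(-2/(148 - 127) + 112) = √(-2/21 + 112) = √(2350/21) = 5*√1974/21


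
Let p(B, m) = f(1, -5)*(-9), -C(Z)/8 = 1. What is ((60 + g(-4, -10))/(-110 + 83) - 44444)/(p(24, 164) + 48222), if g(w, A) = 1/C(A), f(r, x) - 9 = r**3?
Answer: -9600383/10396512 ≈ -0.92342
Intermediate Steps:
C(Z) = -8 (C(Z) = -8*1 = -8)
f(r, x) = 9 + r**3
p(B, m) = -90 (p(B, m) = (9 + 1**3)*(-9) = (9 + 1)*(-9) = 10*(-9) = -90)
g(w, A) = -1/8 (g(w, A) = 1/(-8) = -1/8)
((60 + g(-4, -10))/(-110 + 83) - 44444)/(p(24, 164) + 48222) = ((60 - 1/8)/(-110 + 83) - 44444)/(-90 + 48222) = ((479/8)/(-27) - 44444)/48132 = (-1/27*479/8 - 44444)*(1/48132) = (-479/216 - 44444)*(1/48132) = -9600383/216*1/48132 = -9600383/10396512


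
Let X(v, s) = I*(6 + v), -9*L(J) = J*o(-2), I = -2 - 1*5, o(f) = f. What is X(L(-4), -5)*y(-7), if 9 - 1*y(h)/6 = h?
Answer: -10304/3 ≈ -3434.7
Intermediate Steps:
I = -7 (I = -2 - 5 = -7)
y(h) = 54 - 6*h
L(J) = 2*J/9 (L(J) = -J*(-2)/9 = -(-2)*J/9 = 2*J/9)
X(v, s) = -42 - 7*v (X(v, s) = -7*(6 + v) = -42 - 7*v)
X(L(-4), -5)*y(-7) = (-42 - 14*(-4)/9)*(54 - 6*(-7)) = (-42 - 7*(-8/9))*(54 + 42) = (-42 + 56/9)*96 = -322/9*96 = -10304/3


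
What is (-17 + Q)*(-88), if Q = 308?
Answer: -25608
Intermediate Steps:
(-17 + Q)*(-88) = (-17 + 308)*(-88) = 291*(-88) = -25608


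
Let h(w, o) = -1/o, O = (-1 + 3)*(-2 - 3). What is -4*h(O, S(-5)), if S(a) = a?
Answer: -⅘ ≈ -0.80000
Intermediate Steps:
O = -10 (O = 2*(-5) = -10)
-4*h(O, S(-5)) = -(-4)/(-5) = -(-4)*(-1)/5 = -4*⅕ = -⅘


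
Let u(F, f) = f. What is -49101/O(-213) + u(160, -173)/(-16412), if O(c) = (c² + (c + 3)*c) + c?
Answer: -131715889/245868172 ≈ -0.53572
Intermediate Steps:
O(c) = c + c² + c*(3 + c) (O(c) = (c² + (3 + c)*c) + c = (c² + c*(3 + c)) + c = c + c² + c*(3 + c))
-49101/O(-213) + u(160, -173)/(-16412) = -49101*(-1/(426*(2 - 213))) - 173/(-16412) = -49101/(2*(-213)*(-211)) - 173*(-1/16412) = -49101/89886 + 173/16412 = -49101*1/89886 + 173/16412 = -16367/29962 + 173/16412 = -131715889/245868172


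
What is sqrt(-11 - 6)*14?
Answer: 14*I*sqrt(17) ≈ 57.724*I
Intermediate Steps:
sqrt(-11 - 6)*14 = sqrt(-17)*14 = (I*sqrt(17))*14 = 14*I*sqrt(17)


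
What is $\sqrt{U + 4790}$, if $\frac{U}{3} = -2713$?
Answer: $i \sqrt{3349} \approx 57.871 i$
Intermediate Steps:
$U = -8139$ ($U = 3 \left(-2713\right) = -8139$)
$\sqrt{U + 4790} = \sqrt{-8139 + 4790} = \sqrt{-3349} = i \sqrt{3349}$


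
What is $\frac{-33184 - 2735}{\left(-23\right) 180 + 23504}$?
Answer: $- \frac{35919}{19364} \approx -1.8549$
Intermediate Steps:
$\frac{-33184 - 2735}{\left(-23\right) 180 + 23504} = - \frac{35919}{-4140 + 23504} = - \frac{35919}{19364}$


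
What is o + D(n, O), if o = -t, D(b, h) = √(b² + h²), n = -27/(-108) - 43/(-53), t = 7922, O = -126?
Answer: -7922 + 9*√8809649/212 ≈ -7796.0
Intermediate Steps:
n = 225/212 (n = -27*(-1/108) - 43*(-1/53) = ¼ + 43/53 = 225/212 ≈ 1.0613)
o = -7922 (o = -1*7922 = -7922)
o + D(n, O) = -7922 + √((225/212)² + (-126)²) = -7922 + √(50625/44944 + 15876) = -7922 + √(713581569/44944) = -7922 + 9*√8809649/212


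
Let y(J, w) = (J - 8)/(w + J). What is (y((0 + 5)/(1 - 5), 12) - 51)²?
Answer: 4972900/1849 ≈ 2689.5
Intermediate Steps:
y(J, w) = (-8 + J)/(J + w)
(y((0 + 5)/(1 - 5), 12) - 51)² = ((-8 + (0 + 5)/(1 - 5))/((0 + 5)/(1 - 5) + 12) - 51)² = ((-8 + 5/(-4))/(5/(-4) + 12) - 51)² = ((-8 + 5*(-¼))/(5*(-¼) + 12) - 51)² = ((-8 - 5/4)/(-5/4 + 12) - 51)² = (-37/4/(43/4) - 51)² = ((4/43)*(-37/4) - 51)² = (-37/43 - 51)² = (-2230/43)² = 4972900/1849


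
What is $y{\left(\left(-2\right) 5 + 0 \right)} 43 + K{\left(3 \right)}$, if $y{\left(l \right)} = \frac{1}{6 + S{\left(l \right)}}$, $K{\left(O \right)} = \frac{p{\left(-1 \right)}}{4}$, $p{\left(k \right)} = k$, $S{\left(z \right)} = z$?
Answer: $-11$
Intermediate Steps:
$K{\left(O \right)} = - \frac{1}{4}$ ($K{\left(O \right)} = \frac{1}{4} \left(-1\right) = - \frac{1}{4}$)
$y{\left(l \right)} = \frac{1}{6 + l}$
$y{\left(\left(-2\right) 5 + 0 \right)} 43 + K{\left(3 \right)} = \frac{1}{6 + \left(\left(-2\right) 5 + 0\right)} 43 - \frac{1}{4} = \frac{1}{6 + \left(-10 + 0\right)} 43 - \frac{1}{4} = \frac{1}{6 - 10} \cdot 43 - \frac{1}{4} = \frac{1}{-4} \cdot 43 - \frac{1}{4} = \left(- \frac{1}{4}\right) 43 - \frac{1}{4} = - \frac{43}{4} - \frac{1}{4} = -11$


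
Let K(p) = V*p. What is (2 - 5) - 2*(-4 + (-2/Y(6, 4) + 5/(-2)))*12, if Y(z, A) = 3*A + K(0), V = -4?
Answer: 157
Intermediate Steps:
K(p) = -4*p
Y(z, A) = 3*A (Y(z, A) = 3*A - 4*0 = 3*A + 0 = 3*A)
(2 - 5) - 2*(-4 + (-2/Y(6, 4) + 5/(-2)))*12 = (2 - 5) - 2*(-4 + (-2/(3*4) + 5/(-2)))*12 = -3 - 2*(-4 + (-2/12 + 5*(-1/2)))*12 = -3 - 2*(-4 + (-2*1/12 - 5/2))*12 = -3 - 2*(-4 + (-1/6 - 5/2))*12 = -3 - 2*(-4 - 8/3)*12 = -3 - 2*(-20/3)*12 = -3 + (40/3)*12 = -3 + 160 = 157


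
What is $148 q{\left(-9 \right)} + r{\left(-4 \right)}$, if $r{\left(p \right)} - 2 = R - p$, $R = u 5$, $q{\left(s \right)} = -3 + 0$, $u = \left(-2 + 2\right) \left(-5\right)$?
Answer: $-438$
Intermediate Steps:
$u = 0$ ($u = 0 \left(-5\right) = 0$)
$q{\left(s \right)} = -3$
$R = 0$ ($R = 0 \cdot 5 = 0$)
$r{\left(p \right)} = 2 - p$ ($r{\left(p \right)} = 2 + \left(0 - p\right) = 2 - p$)
$148 q{\left(-9 \right)} + r{\left(-4 \right)} = 148 \left(-3\right) + \left(2 - -4\right) = -444 + \left(2 + 4\right) = -444 + 6 = -438$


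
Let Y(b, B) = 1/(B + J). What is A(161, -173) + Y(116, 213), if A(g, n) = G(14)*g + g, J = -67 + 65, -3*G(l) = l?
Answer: -373678/633 ≈ -590.33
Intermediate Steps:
G(l) = -l/3
J = -2
Y(b, B) = 1/(-2 + B) (Y(b, B) = 1/(B - 2) = 1/(-2 + B))
A(g, n) = -11*g/3 (A(g, n) = (-⅓*14)*g + g = -14*g/3 + g = -11*g/3)
A(161, -173) + Y(116, 213) = -11/3*161 + 1/(-2 + 213) = -1771/3 + 1/211 = -373678/633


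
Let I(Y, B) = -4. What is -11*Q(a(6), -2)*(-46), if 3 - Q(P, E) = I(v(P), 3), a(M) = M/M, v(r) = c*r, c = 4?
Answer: 3542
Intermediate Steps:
v(r) = 4*r
a(M) = 1
Q(P, E) = 7 (Q(P, E) = 3 - 1*(-4) = 3 + 4 = 7)
-11*Q(a(6), -2)*(-46) = -11*7*(-46) = -77*(-46) = 3542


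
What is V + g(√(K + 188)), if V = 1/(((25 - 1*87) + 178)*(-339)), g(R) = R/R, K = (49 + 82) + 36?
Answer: 39323/39324 ≈ 0.99997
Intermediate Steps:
K = 167 (K = 131 + 36 = 167)
g(R) = 1
V = -1/39324 (V = 1/(((25 - 87) + 178)*(-339)) = 1/((-62 + 178)*(-339)) = 1/(116*(-339)) = 1/(-39324) = -1/39324 ≈ -2.5430e-5)
V + g(√(K + 188)) = -1/39324 + 1 = 39323/39324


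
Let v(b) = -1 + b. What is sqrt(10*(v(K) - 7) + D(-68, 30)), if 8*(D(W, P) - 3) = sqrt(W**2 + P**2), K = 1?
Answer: sqrt(-268 + sqrt(1381))/2 ≈ 7.5967*I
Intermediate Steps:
D(W, P) = 3 + sqrt(P**2 + W**2)/8 (D(W, P) = 3 + sqrt(W**2 + P**2)/8 = 3 + sqrt(P**2 + W**2)/8)
sqrt(10*(v(K) - 7) + D(-68, 30)) = sqrt(10*((-1 + 1) - 7) + (3 + sqrt(30**2 + (-68)**2)/8)) = sqrt(10*(0 - 7) + (3 + sqrt(900 + 4624)/8)) = sqrt(10*(-7) + (3 + sqrt(5524)/8)) = sqrt(-70 + (3 + (2*sqrt(1381))/8)) = sqrt(-70 + (3 + sqrt(1381)/4)) = sqrt(-67 + sqrt(1381)/4)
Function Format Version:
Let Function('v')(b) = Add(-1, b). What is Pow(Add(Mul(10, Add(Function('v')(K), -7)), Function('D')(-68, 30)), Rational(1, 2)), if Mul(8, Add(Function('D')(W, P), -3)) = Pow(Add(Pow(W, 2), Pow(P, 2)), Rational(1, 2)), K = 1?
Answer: Mul(Rational(1, 2), Pow(Add(-268, Pow(1381, Rational(1, 2))), Rational(1, 2))) ≈ Mul(7.5967, I)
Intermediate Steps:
Function('D')(W, P) = Add(3, Mul(Rational(1, 8), Pow(Add(Pow(P, 2), Pow(W, 2)), Rational(1, 2)))) (Function('D')(W, P) = Add(3, Mul(Rational(1, 8), Pow(Add(Pow(W, 2), Pow(P, 2)), Rational(1, 2)))) = Add(3, Mul(Rational(1, 8), Pow(Add(Pow(P, 2), Pow(W, 2)), Rational(1, 2)))))
Pow(Add(Mul(10, Add(Function('v')(K), -7)), Function('D')(-68, 30)), Rational(1, 2)) = Pow(Add(Mul(10, Add(Add(-1, 1), -7)), Add(3, Mul(Rational(1, 8), Pow(Add(Pow(30, 2), Pow(-68, 2)), Rational(1, 2))))), Rational(1, 2)) = Pow(Add(Mul(10, Add(0, -7)), Add(3, Mul(Rational(1, 8), Pow(Add(900, 4624), Rational(1, 2))))), Rational(1, 2)) = Pow(Add(Mul(10, -7), Add(3, Mul(Rational(1, 8), Pow(5524, Rational(1, 2))))), Rational(1, 2)) = Pow(Add(-70, Add(3, Mul(Rational(1, 8), Mul(2, Pow(1381, Rational(1, 2)))))), Rational(1, 2)) = Pow(Add(-70, Add(3, Mul(Rational(1, 4), Pow(1381, Rational(1, 2))))), Rational(1, 2)) = Pow(Add(-67, Mul(Rational(1, 4), Pow(1381, Rational(1, 2)))), Rational(1, 2))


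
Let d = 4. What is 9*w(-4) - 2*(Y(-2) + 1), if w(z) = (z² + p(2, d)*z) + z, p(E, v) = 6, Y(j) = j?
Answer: -106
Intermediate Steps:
w(z) = z² + 7*z (w(z) = (z² + 6*z) + z = z² + 7*z)
9*w(-4) - 2*(Y(-2) + 1) = 9*(-4*(7 - 4)) - 2*(-2 + 1) = 9*(-4*3) - 2*(-1) = 9*(-12) + 2 = -108 + 2 = -106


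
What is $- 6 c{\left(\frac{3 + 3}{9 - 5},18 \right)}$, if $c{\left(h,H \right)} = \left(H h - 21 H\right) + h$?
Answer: $2097$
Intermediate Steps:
$c{\left(h,H \right)} = h - 21 H + H h$ ($c{\left(h,H \right)} = \left(- 21 H + H h\right) + h = h - 21 H + H h$)
$- 6 c{\left(\frac{3 + 3}{9 - 5},18 \right)} = - 6 \left(\frac{3 + 3}{9 - 5} - 378 + 18 \frac{3 + 3}{9 - 5}\right) = - 6 \left(\frac{6}{4} - 378 + 18 \cdot \frac{6}{4}\right) = - 6 \left(6 \cdot \frac{1}{4} - 378 + 18 \cdot 6 \cdot \frac{1}{4}\right) = - 6 \left(\frac{3}{2} - 378 + 18 \cdot \frac{3}{2}\right) = - 6 \left(\frac{3}{2} - 378 + 27\right) = \left(-6\right) \left(- \frac{699}{2}\right) = 2097$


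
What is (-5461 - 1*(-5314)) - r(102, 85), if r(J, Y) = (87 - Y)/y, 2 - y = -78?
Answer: -5881/40 ≈ -147.02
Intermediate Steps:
y = 80 (y = 2 - 1*(-78) = 2 + 78 = 80)
r(J, Y) = 87/80 - Y/80 (r(J, Y) = (87 - Y)/80 = (87 - Y)*(1/80) = 87/80 - Y/80)
(-5461 - 1*(-5314)) - r(102, 85) = (-5461 - 1*(-5314)) - (87/80 - 1/80*85) = (-5461 + 5314) - (87/80 - 17/16) = -147 - 1*1/40 = -147 - 1/40 = -5881/40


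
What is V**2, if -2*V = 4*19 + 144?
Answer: 12100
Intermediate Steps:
V = -110 (V = -(4*19 + 144)/2 = -(76 + 144)/2 = -1/2*220 = -110)
V**2 = (-110)**2 = 12100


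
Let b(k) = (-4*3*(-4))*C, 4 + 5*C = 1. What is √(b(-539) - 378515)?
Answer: I*√9463595/5 ≈ 615.26*I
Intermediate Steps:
C = -⅗ (C = -⅘ + (⅕)*1 = -⅘ + ⅕ = -⅗ ≈ -0.60000)
b(k) = -144/5 (b(k) = (-4*3*(-4))*(-⅗) = -12*(-4)*(-⅗) = 48*(-⅗) = -144/5)
√(b(-539) - 378515) = √(-144/5 - 378515) = √(-1892719/5) = I*√9463595/5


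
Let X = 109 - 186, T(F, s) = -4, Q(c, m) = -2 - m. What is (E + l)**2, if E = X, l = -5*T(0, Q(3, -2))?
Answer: 3249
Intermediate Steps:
X = -77
l = 20 (l = -5*(-4) = 20)
E = -77
(E + l)**2 = (-77 + 20)**2 = (-57)**2 = 3249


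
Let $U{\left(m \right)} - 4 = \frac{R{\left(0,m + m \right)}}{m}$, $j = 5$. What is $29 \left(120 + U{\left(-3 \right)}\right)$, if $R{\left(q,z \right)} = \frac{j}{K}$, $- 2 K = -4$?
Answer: $\frac{21431}{6} \approx 3571.8$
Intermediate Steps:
$K = 2$ ($K = \left(- \frac{1}{2}\right) \left(-4\right) = 2$)
$R{\left(q,z \right)} = \frac{5}{2}$
$U{\left(m \right)} = 4 + \frac{5}{2 m}$
$29 \left(120 + U{\left(-3 \right)}\right) = 29 \left(120 + \left(4 + \frac{5}{2 \left(-3\right)}\right)\right) = 29 \left(120 + \left(4 + \frac{5}{2} \left(- \frac{1}{3}\right)\right)\right) = 29 \left(120 + \left(4 - \frac{5}{6}\right)\right) = 29 \left(120 + \frac{19}{6}\right) = 29 \cdot \frac{739}{6} = \frac{21431}{6}$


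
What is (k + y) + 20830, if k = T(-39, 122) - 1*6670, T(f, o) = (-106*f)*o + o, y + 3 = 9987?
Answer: 528614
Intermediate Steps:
y = 9984 (y = -3 + 9987 = 9984)
T(f, o) = o - 106*f*o (T(f, o) = -106*f*o + o = o - 106*f*o)
k = 497800 (k = 122*(1 - 106*(-39)) - 1*6670 = 122*(1 + 4134) - 6670 = 122*4135 - 6670 = 504470 - 6670 = 497800)
(k + y) + 20830 = (497800 + 9984) + 20830 = 507784 + 20830 = 528614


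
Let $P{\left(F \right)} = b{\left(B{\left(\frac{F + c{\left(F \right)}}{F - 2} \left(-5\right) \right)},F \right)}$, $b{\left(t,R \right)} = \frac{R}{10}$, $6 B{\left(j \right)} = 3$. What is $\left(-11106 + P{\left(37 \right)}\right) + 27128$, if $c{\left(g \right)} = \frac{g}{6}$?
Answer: $\frac{160257}{10} \approx 16026.0$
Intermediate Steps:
$c{\left(g \right)} = \frac{g}{6}$ ($c{\left(g \right)} = g \frac{1}{6} = \frac{g}{6}$)
$B{\left(j \right)} = \frac{1}{2}$ ($B{\left(j \right)} = \frac{1}{6} \cdot 3 = \frac{1}{2}$)
$b{\left(t,R \right)} = \frac{R}{10}$ ($b{\left(t,R \right)} = R \frac{1}{10} = \frac{R}{10}$)
$P{\left(F \right)} = \frac{F}{10}$
$\left(-11106 + P{\left(37 \right)}\right) + 27128 = \left(-11106 + \frac{1}{10} \cdot 37\right) + 27128 = \left(-11106 + \frac{37}{10}\right) + 27128 = - \frac{111023}{10} + 27128 = \frac{160257}{10}$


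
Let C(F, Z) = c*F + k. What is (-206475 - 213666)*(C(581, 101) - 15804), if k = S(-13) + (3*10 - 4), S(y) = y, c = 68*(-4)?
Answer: 73030169043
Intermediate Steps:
c = -272
k = 13 (k = -13 + (3*10 - 4) = -13 + (30 - 4) = -13 + 26 = 13)
C(F, Z) = 13 - 272*F (C(F, Z) = -272*F + 13 = 13 - 272*F)
(-206475 - 213666)*(C(581, 101) - 15804) = (-206475 - 213666)*((13 - 272*581) - 15804) = -420141*((13 - 158032) - 15804) = -420141*(-158019 - 15804) = -420141*(-173823) = 73030169043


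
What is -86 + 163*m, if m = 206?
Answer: 33492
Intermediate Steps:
-86 + 163*m = -86 + 163*206 = -86 + 33578 = 33492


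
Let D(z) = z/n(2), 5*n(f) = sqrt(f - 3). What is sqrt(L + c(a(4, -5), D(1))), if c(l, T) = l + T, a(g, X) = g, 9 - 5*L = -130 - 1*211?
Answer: sqrt(74 - 5*I) ≈ 8.6072 - 0.29045*I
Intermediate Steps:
n(f) = sqrt(-3 + f)/5 (n(f) = sqrt(f - 3)/5 = sqrt(-3 + f)/5)
L = 70 (L = 9/5 - (-130 - 1*211)/5 = 9/5 - (-130 - 211)/5 = 9/5 - 1/5*(-341) = 9/5 + 341/5 = 70)
D(z) = -5*I*z (D(z) = z/((sqrt(-3 + 2)/5)) = z/((sqrt(-1)/5)) = z/((I/5)) = z*(-5*I) = -5*I*z)
c(l, T) = T + l
sqrt(L + c(a(4, -5), D(1))) = sqrt(70 + (-5*I*1 + 4)) = sqrt(70 + (-5*I + 4)) = sqrt(70 + (4 - 5*I)) = sqrt(74 - 5*I)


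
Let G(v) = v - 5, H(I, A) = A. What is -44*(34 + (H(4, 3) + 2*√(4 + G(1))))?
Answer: -1628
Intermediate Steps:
G(v) = -5 + v
-44*(34 + (H(4, 3) + 2*√(4 + G(1)))) = -44*(34 + (3 + 2*√(4 + (-5 + 1)))) = -44*(34 + (3 + 2*√(4 - 4))) = -44*(34 + (3 + 2*√0)) = -44*(34 + (3 + 2*0)) = -44*(34 + (3 + 0)) = -44*(34 + 3) = -44*37 = -1628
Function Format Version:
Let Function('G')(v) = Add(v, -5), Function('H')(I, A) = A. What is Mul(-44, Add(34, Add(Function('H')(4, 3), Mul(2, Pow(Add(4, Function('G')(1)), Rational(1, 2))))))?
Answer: -1628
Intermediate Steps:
Function('G')(v) = Add(-5, v)
Mul(-44, Add(34, Add(Function('H')(4, 3), Mul(2, Pow(Add(4, Function('G')(1)), Rational(1, 2)))))) = Mul(-44, Add(34, Add(3, Mul(2, Pow(Add(4, Add(-5, 1)), Rational(1, 2)))))) = Mul(-44, Add(34, Add(3, Mul(2, Pow(Add(4, -4), Rational(1, 2)))))) = Mul(-44, Add(34, Add(3, Mul(2, Pow(0, Rational(1, 2)))))) = Mul(-44, Add(34, Add(3, Mul(2, 0)))) = Mul(-44, Add(34, Add(3, 0))) = Mul(-44, Add(34, 3)) = Mul(-44, 37) = -1628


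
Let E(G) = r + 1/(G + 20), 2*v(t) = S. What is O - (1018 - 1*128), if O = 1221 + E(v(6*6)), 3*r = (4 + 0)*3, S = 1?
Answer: 13737/41 ≈ 335.05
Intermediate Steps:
v(t) = 1/2 (v(t) = (1/2)*1 = 1/2)
r = 4 (r = ((4 + 0)*3)/3 = (4*3)/3 = (1/3)*12 = 4)
E(G) = 4 + 1/(20 + G) (E(G) = 4 + 1/(G + 20) = 4 + 1/(20 + G))
O = 50227/41 (O = 1221 + (81 + 4*(1/2))/(20 + 1/2) = 1221 + (81 + 2)/(41/2) = 1221 + (2/41)*83 = 1221 + 166/41 = 50227/41 ≈ 1225.0)
O - (1018 - 1*128) = 50227/41 - (1018 - 1*128) = 50227/41 - (1018 - 128) = 50227/41 - 1*890 = 50227/41 - 890 = 13737/41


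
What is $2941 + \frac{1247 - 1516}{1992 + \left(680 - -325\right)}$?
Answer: $\frac{8813908}{2997} \approx 2940.9$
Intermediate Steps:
$2941 + \frac{1247 - 1516}{1992 + \left(680 - -325\right)} = 2941 - \frac{269}{1992 + \left(680 + 325\right)} = 2941 - \frac{269}{1992 + 1005} = 2941 - \frac{269}{2997} = \frac{8813908}{2997}$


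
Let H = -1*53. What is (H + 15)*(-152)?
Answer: 5776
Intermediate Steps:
H = -53
(H + 15)*(-152) = (-53 + 15)*(-152) = -38*(-152) = 5776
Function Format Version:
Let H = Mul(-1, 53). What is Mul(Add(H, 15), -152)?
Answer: 5776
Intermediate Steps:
H = -53
Mul(Add(H, 15), -152) = Mul(Add(-53, 15), -152) = Mul(-38, -152) = 5776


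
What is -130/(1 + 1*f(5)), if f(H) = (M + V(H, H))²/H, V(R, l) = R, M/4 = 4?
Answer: -325/223 ≈ -1.4574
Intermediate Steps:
M = 16 (M = 4*4 = 16)
f(H) = (16 + H)²/H
-130/(1 + 1*f(5)) = -130/(1 + 1*((16 + 5)²/5)) = -130/(1 + 1*((⅕)*21²)) = -130/(1 + 1*((⅕)*441)) = -130/(1 + 1*(441/5)) = -130/(1 + 441/5) = -130/446/5 = -130*5/446 = -325/223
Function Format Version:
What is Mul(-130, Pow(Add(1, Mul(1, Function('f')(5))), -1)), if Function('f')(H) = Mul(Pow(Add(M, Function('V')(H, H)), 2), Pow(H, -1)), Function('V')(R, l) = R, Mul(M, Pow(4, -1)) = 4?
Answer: Rational(-325, 223) ≈ -1.4574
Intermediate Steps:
M = 16 (M = Mul(4, 4) = 16)
Function('f')(H) = Mul(Pow(H, -1), Pow(Add(16, H), 2)) (Function('f')(H) = Mul(Pow(Add(16, H), 2), Pow(H, -1)) = Mul(Pow(H, -1), Pow(Add(16, H), 2)))
Mul(-130, Pow(Add(1, Mul(1, Function('f')(5))), -1)) = Mul(-130, Pow(Add(1, Mul(1, Mul(Pow(5, -1), Pow(Add(16, 5), 2)))), -1)) = Mul(-130, Pow(Add(1, Mul(1, Mul(Rational(1, 5), Pow(21, 2)))), -1)) = Mul(-130, Pow(Add(1, Mul(1, Mul(Rational(1, 5), 441))), -1)) = Mul(-130, Pow(Add(1, Mul(1, Rational(441, 5))), -1)) = Mul(-130, Pow(Add(1, Rational(441, 5)), -1)) = Mul(-130, Pow(Rational(446, 5), -1)) = Mul(-130, Rational(5, 446)) = Rational(-325, 223)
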